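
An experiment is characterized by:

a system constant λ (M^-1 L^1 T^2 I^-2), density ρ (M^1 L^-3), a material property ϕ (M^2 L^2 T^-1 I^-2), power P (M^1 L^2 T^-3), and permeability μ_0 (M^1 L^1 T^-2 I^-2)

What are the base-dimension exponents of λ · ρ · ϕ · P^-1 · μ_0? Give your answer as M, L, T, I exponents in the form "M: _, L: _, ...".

M: 2, L: -1, T: 2, I: -6

Collect each base-dimension exponent across the product:
  M: (-1) + (1) + (2) − (1) + (1) = 2
  L: (1) + (-3) + (2) − (2) + (1) = -1
  T: (2) + (0) + (-1) − (-3) + (-2) = 2
  I: (-2) + (0) + (-2) − (0) + (-2) = -6
So the dimensions are [M² L⁻¹ T² I⁻⁶].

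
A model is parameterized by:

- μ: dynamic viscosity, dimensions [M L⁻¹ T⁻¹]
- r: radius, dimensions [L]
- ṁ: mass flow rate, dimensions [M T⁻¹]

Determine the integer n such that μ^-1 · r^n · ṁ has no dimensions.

-1

Balance the L exponent: (1)·n from r, plus −(-1) + (0) = 1 from the rest, must sum to zero.
n + 1 = 0, so n = -1.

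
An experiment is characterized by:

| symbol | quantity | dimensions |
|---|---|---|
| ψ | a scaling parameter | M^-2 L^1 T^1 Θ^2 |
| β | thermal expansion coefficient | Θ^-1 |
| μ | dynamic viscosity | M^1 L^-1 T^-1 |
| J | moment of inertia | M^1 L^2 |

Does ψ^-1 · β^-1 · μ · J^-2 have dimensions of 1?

Sum the exponent of each base dimension across the product:
  M: −[ψ]_M − [β]_M + [μ]_M − 2·[J]_M = −(-2) − (0) + (1) − 2·(1) = 1
  L: −[ψ]_L − [β]_L + [μ]_L − 2·[J]_L = −(1) − (0) + (-1) − 2·(2) = -6
  T: −[ψ]_T − [β]_T + [μ]_T − 2·[J]_T = −(1) − (0) + (-1) − 2·(0) = -2
  Θ: −[ψ]_Θ − [β]_Θ + [μ]_Θ − 2·[J]_Θ = −(2) − (-1) + (0) − 2·(0) = -1
Net dimensions [M L⁻⁶ T⁻² Θ⁻¹] ≠ [1] — not dimensionless.

no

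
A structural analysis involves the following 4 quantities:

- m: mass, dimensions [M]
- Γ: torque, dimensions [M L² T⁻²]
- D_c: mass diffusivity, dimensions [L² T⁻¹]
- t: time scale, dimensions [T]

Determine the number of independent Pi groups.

1

There are 4 variables and 3 base dimensions (M, L, T).
The dimension matrix has rank 3.
Independent dimensionless groups: 4 − 3 = 1.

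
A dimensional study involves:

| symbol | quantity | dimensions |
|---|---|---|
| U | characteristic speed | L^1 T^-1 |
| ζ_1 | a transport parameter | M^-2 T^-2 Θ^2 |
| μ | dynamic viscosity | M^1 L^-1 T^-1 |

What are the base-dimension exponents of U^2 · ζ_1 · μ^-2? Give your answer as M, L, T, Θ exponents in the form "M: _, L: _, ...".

Collect each base-dimension exponent across the product:
  M: 2·(0) + (-2) − 2·(1) = -4
  L: 2·(1) + (0) − 2·(-1) = 4
  T: 2·(-1) + (-2) − 2·(-1) = -2
  Θ: 2·(0) + (2) − 2·(0) = 2
So the dimensions are [M⁻⁴ L⁴ T⁻² Θ²].

M: -4, L: 4, T: -2, Θ: 2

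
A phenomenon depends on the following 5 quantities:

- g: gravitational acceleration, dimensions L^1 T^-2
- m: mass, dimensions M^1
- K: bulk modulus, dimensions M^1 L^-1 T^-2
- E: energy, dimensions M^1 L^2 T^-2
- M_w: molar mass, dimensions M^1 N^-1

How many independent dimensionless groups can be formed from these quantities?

There are 5 variables and 4 base dimensions (M, L, T, N).
The dimension matrix has rank 4.
Independent dimensionless groups: 5 − 4 = 1.

1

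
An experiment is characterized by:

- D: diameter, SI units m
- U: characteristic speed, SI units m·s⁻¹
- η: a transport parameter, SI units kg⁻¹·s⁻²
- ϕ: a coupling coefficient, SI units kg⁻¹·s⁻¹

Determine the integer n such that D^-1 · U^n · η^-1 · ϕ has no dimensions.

Balance the L exponent: (1)·n from U, plus −(1) − (0) + (0) = -1 from the rest, must sum to zero.
n − 1 = 0, so n = 1.

1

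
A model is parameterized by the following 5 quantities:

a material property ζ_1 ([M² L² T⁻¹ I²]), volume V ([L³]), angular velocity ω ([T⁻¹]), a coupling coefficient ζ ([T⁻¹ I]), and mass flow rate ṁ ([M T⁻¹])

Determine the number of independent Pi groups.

1

There are 5 variables and 4 base dimensions (M, L, T, I).
The dimension matrix has rank 4.
Independent dimensionless groups: 5 − 4 = 1.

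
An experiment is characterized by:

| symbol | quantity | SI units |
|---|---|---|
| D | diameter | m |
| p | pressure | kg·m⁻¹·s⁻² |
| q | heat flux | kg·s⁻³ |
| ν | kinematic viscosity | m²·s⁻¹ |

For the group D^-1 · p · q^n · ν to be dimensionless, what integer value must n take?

-1

Balance the M exponent: (1)·n from q, plus −(0) + (1) + (0) = 1 from the rest, must sum to zero.
n + 1 = 0, so n = -1.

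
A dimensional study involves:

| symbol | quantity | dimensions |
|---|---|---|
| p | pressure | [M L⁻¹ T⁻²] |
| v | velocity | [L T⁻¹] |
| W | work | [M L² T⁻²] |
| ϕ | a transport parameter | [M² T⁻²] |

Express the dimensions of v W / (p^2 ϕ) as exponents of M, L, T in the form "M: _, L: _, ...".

M: -3, L: 5, T: 3

Collect each base-dimension exponent across the product:
  M: −2·(1) + (0) + (1) − (2) = -3
  L: −2·(-1) + (1) + (2) − (0) = 5
  T: −2·(-2) + (-1) + (-2) − (-2) = 3
So the dimensions are [M⁻³ L⁵ T³].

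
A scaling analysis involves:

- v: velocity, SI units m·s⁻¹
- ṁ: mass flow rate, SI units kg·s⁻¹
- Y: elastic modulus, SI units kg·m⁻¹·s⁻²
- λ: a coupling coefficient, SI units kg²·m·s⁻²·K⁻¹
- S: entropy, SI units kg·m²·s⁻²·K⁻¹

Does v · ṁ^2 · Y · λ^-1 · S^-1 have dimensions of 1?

no

Sum the exponent of each base dimension across the product:
  M: [v]_M + 2·[ṁ]_M + [Y]_M − [λ]_M − [S]_M = (0) + 2·(1) + (1) − (2) − (1) = 0
  L: [v]_L + 2·[ṁ]_L + [Y]_L − [λ]_L − [S]_L = (1) + 2·(0) + (-1) − (1) − (2) = -3
  T: [v]_T + 2·[ṁ]_T + [Y]_T − [λ]_T − [S]_T = (-1) + 2·(-1) + (-2) − (-2) − (-2) = -1
  Θ: [v]_Θ + 2·[ṁ]_Θ + [Y]_Θ − [λ]_Θ − [S]_Θ = (0) + 2·(0) + (0) − (-1) − (-1) = 2
Net dimensions [L⁻³ T⁻¹ Θ²] ≠ [1] — not dimensionless.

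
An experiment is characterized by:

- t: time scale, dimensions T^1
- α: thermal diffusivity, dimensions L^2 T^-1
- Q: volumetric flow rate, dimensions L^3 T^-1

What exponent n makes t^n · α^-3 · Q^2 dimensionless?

-1

Balance the T exponent: (1)·n from t, plus −3·(-1) + 2·(-1) = 1 from the rest, must sum to zero.
n + 1 = 0, so n = -1.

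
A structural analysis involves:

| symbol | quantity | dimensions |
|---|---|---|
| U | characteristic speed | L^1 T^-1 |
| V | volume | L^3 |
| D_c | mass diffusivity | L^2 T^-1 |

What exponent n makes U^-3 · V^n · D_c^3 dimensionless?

Balance the L exponent: (3)·n from V, plus −3·(1) + 3·(2) = 3 from the rest, must sum to zero.
3n + 3 = 0, so n = -1.

-1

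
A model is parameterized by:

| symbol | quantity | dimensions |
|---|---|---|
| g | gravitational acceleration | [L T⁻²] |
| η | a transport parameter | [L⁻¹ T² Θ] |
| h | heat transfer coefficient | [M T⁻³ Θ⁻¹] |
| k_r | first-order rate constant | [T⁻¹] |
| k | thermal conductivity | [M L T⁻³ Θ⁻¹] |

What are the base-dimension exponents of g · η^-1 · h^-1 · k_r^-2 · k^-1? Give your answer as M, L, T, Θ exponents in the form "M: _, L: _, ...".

Collect each base-dimension exponent across the product:
  M: (0) − (0) − (1) − 2·(0) − (1) = -2
  L: (1) − (-1) − (0) − 2·(0) − (1) = 1
  T: (-2) − (2) − (-3) − 2·(-1) − (-3) = 4
  Θ: (0) − (1) − (-1) − 2·(0) − (-1) = 1
So the dimensions are [M⁻² L T⁴ Θ].

M: -2, L: 1, T: 4, Θ: 1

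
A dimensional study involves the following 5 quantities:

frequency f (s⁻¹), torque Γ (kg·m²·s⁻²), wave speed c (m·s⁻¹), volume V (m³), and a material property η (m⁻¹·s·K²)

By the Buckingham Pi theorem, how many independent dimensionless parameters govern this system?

1

There are 5 variables and 4 base dimensions (M, L, T, Θ).
The dimension matrix has rank 4.
Independent dimensionless groups: 5 − 4 = 1.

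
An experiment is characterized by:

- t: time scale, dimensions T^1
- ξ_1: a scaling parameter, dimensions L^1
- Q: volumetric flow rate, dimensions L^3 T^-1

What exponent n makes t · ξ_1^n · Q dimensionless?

Balance the L exponent: (1)·n from ξ_1, plus (0) + (3) = 3 from the rest, must sum to zero.
n + 3 = 0, so n = -3.

-3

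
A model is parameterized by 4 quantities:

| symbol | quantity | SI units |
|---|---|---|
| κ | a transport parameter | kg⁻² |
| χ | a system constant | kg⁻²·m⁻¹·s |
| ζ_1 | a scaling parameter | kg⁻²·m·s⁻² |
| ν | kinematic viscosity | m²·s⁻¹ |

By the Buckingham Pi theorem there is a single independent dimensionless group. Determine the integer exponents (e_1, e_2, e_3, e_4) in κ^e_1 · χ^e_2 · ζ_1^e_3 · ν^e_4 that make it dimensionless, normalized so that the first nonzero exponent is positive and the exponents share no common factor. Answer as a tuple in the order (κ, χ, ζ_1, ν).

M: e_1·(-2) + e_2·(-2) + e_3·(-2) + e_4·(0) = 0
L: e_1·(0) + e_2·(-1) + e_3·(1) + e_4·(2) = 0
T: e_1·(0) + e_2·(1) + e_3·(-2) + e_4·(-1) = 0
Solving this homogeneous linear system for the smallest-integer solution (first nonzero entry positive) gives (4, -3, -1, -1).

(4, -3, -1, -1)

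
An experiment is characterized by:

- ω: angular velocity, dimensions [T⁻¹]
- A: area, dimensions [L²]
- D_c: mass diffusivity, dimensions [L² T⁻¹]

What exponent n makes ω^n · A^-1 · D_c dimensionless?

-1

Balance the T exponent: (-1)·n from ω, plus −(0) + (-1) = -1 from the rest, must sum to zero.
−n − 1 = 0, so n = -1.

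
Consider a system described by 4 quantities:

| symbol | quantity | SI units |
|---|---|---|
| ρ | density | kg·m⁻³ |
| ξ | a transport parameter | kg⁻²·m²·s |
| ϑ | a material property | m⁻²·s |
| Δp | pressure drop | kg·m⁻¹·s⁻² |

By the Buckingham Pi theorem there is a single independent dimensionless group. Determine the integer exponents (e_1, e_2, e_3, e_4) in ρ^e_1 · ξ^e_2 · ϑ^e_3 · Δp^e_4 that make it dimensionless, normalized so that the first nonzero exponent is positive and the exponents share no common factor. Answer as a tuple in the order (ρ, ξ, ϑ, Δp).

(3, 1, -3, -1)

M: e_1·(1) + e_2·(-2) + e_3·(0) + e_4·(1) = 0
L: e_1·(-3) + e_2·(2) + e_3·(-2) + e_4·(-1) = 0
T: e_1·(0) + e_2·(1) + e_3·(1) + e_4·(-2) = 0
Solving this homogeneous linear system for the smallest-integer solution (first nonzero entry positive) gives (3, 1, -3, -1).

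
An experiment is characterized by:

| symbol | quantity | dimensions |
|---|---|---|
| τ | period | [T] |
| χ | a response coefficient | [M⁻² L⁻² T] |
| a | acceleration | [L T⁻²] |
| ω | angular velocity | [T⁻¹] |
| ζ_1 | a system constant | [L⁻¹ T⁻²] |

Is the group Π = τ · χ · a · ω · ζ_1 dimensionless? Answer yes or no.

Sum the exponent of each base dimension across the product:
  M: [τ]_M + [χ]_M + [a]_M + [ω]_M + [ζ_1]_M = (0) + (-2) + (0) + (0) + (0) = -2
  L: [τ]_L + [χ]_L + [a]_L + [ω]_L + [ζ_1]_L = (0) + (-2) + (1) + (0) + (-1) = -2
  T: [τ]_T + [χ]_T + [a]_T + [ω]_T + [ζ_1]_T = (1) + (1) + (-2) + (-1) + (-2) = -3
Net dimensions [M⁻² L⁻² T⁻³] ≠ [1] — not dimensionless.

no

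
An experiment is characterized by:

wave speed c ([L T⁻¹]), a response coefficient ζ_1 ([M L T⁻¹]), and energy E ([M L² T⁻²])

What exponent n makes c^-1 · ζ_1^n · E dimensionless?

Balance the M exponent: (1)·n from ζ_1, plus −(0) + (1) = 1 from the rest, must sum to zero.
n + 1 = 0, so n = -1.

-1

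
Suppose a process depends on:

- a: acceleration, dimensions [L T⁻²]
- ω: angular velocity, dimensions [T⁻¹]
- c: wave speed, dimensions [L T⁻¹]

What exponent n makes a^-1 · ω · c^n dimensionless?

1

Balance the L exponent: (1)·n from c, plus −(1) + (0) = -1 from the rest, must sum to zero.
n − 1 = 0, so n = 1.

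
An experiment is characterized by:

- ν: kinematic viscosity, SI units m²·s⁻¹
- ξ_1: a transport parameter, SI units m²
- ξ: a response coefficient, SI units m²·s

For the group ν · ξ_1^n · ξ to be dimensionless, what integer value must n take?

Balance the L exponent: (2)·n from ξ_1, plus (2) + (2) = 4 from the rest, must sum to zero.
2n + 4 = 0, so n = -2.

-2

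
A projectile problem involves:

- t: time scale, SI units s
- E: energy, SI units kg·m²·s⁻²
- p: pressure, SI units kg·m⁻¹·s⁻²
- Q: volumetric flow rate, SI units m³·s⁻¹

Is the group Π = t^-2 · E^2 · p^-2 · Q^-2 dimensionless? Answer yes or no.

Sum the exponent of each base dimension across the product:
  M: −2·[t]_M + 2·[E]_M − 2·[p]_M − 2·[Q]_M = −2·(0) + 2·(1) − 2·(1) − 2·(0) = 0
  L: −2·[t]_L + 2·[E]_L − 2·[p]_L − 2·[Q]_L = −2·(0) + 2·(2) − 2·(-1) − 2·(3) = 0
  T: −2·[t]_T + 2·[E]_T − 2·[p]_T − 2·[Q]_T = −2·(1) + 2·(-2) − 2·(-2) − 2·(-1) = 0
All base exponents vanish — dimensionless.

yes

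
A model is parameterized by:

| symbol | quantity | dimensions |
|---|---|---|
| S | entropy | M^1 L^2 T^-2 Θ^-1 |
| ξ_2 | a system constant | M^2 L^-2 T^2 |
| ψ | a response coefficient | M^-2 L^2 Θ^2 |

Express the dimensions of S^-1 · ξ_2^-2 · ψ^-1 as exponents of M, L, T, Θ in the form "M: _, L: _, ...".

Collect each base-dimension exponent across the product:
  M: −(1) − 2·(2) − (-2) = -3
  L: −(2) − 2·(-2) − (2) = 0
  T: −(-2) − 2·(2) − (0) = -2
  Θ: −(-1) − 2·(0) − (2) = -1
So the dimensions are [M⁻³ T⁻² Θ⁻¹].

M: -3, L: 0, T: -2, Θ: -1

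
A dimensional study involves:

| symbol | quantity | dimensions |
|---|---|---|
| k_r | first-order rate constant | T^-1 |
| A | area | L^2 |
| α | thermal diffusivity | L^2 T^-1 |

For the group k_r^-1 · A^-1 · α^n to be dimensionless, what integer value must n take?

1

Balance the L exponent: (2)·n from α, plus −(0) − (2) = -2 from the rest, must sum to zero.
2n − 2 = 0, so n = 1.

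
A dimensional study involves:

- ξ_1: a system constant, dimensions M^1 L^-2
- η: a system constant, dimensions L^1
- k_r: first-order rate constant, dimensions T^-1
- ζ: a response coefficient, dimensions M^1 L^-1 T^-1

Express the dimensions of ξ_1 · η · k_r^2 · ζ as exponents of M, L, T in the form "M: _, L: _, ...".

Collect each base-dimension exponent across the product:
  M: (1) + (0) + 2·(0) + (1) = 2
  L: (-2) + (1) + 2·(0) + (-1) = -2
  T: (0) + (0) + 2·(-1) + (-1) = -3
So the dimensions are [M² L⁻² T⁻³].

M: 2, L: -2, T: -3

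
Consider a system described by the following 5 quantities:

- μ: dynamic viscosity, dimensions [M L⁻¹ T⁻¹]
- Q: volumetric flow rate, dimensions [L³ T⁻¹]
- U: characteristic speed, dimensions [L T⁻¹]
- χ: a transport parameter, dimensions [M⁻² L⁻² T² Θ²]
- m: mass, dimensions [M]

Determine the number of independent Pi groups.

There are 5 variables and 4 base dimensions (M, L, T, Θ).
The dimension matrix has rank 4.
Independent dimensionless groups: 5 − 4 = 1.

1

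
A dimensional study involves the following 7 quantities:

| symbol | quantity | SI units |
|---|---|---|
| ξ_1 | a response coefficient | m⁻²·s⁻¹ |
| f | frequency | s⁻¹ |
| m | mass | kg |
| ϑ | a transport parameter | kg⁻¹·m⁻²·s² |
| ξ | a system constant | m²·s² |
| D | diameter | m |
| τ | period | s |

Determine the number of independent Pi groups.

There are 7 variables and 3 base dimensions (M, L, T).
The dimension matrix has rank 3.
Independent dimensionless groups: 7 − 3 = 4.

4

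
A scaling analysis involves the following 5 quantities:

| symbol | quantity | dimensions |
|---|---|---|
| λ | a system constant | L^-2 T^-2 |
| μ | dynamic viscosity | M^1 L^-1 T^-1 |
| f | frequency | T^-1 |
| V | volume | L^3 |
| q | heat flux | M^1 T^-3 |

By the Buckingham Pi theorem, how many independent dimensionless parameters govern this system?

2

There are 5 variables and 3 base dimensions (M, L, T).
The dimension matrix has rank 3.
Independent dimensionless groups: 5 − 3 = 2.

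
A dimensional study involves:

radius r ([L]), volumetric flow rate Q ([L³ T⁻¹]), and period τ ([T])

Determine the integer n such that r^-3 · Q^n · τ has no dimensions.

1

Balance the L exponent: (3)·n from Q, plus −3·(1) + (0) = -3 from the rest, must sum to zero.
3n − 3 = 0, so n = 1.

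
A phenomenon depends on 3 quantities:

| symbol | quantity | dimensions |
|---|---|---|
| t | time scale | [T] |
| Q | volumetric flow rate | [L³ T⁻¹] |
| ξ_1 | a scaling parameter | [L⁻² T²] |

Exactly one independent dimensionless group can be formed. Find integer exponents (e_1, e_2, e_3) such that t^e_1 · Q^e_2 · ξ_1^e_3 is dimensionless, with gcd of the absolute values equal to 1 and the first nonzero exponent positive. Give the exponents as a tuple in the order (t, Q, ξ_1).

L: e_1·(0) + e_2·(3) + e_3·(-2) = 0
T: e_1·(1) + e_2·(-1) + e_3·(2) = 0
Solving this homogeneous linear system for the smallest-integer solution (first nonzero entry positive) gives (4, -2, -3).

(4, -2, -3)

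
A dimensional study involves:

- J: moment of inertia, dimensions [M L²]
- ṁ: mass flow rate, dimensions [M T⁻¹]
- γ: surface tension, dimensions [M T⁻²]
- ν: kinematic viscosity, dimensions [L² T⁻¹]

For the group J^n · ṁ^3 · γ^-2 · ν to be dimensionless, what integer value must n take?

-1

Balance the M exponent: (1)·n from J, plus 3·(1) − 2·(1) + (0) = 1 from the rest, must sum to zero.
n + 1 = 0, so n = -1.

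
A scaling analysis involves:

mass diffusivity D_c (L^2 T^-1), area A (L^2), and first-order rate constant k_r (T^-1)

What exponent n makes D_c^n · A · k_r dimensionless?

-1

Balance the L exponent: (2)·n from D_c, plus (2) + (0) = 2 from the rest, must sum to zero.
2n + 2 = 0, so n = -1.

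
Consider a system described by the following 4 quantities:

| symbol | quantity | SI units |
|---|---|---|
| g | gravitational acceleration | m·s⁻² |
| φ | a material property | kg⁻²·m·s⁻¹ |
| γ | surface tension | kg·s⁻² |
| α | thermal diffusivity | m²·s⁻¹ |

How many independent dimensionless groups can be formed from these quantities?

1

There are 4 variables and 3 base dimensions (M, L, T).
The dimension matrix has rank 3.
Independent dimensionless groups: 4 − 3 = 1.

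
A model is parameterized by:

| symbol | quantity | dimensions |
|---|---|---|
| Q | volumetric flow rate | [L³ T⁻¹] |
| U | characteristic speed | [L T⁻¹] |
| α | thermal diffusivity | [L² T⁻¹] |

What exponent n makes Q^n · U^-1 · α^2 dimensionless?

-1

Balance the L exponent: (3)·n from Q, plus −(1) + 2·(2) = 3 from the rest, must sum to zero.
3n + 3 = 0, so n = -1.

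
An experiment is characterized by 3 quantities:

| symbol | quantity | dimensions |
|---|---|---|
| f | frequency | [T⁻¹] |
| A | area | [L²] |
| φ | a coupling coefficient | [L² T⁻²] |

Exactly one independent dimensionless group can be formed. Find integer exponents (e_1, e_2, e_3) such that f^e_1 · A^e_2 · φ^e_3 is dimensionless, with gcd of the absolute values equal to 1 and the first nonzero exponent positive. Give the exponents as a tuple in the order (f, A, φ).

(2, 1, -1)

L: e_1·(0) + e_2·(2) + e_3·(2) = 0
T: e_1·(-1) + e_2·(0) + e_3·(-2) = 0
Solving this homogeneous linear system for the smallest-integer solution (first nonzero entry positive) gives (2, 1, -1).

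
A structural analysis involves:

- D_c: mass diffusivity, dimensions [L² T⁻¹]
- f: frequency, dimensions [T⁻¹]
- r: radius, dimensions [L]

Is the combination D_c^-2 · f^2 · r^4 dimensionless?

yes

Sum the exponent of each base dimension across the product:
  L: −2·[D_c]_L + 2·[f]_L + 4·[r]_L = −2·(2) + 2·(0) + 4·(1) = 0
  T: −2·[D_c]_T + 2·[f]_T + 4·[r]_T = −2·(-1) + 2·(-1) + 4·(0) = 0
All base exponents vanish — dimensionless.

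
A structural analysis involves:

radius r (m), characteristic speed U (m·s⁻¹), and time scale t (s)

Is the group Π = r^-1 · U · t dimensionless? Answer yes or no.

yes

Sum the exponent of each base dimension across the product:
  M: −[r]_M + [U]_M + [t]_M = −(0) + (0) + (0) = 0
  L: −[r]_L + [U]_L + [t]_L = −(1) + (1) + (0) = 0
  T: −[r]_T + [U]_T + [t]_T = −(0) + (-1) + (1) = 0
All base exponents vanish — dimensionless.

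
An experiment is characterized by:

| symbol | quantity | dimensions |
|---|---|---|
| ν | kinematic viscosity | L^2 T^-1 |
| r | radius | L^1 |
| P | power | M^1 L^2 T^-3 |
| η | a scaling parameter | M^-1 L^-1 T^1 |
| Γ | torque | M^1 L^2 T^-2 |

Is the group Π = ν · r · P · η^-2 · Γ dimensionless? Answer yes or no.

no

Sum the exponent of each base dimension across the product:
  M: [ν]_M + [r]_M + [P]_M − 2·[η]_M + [Γ]_M = (0) + (0) + (1) − 2·(-1) + (1) = 4
  L: [ν]_L + [r]_L + [P]_L − 2·[η]_L + [Γ]_L = (2) + (1) + (2) − 2·(-1) + (2) = 9
  T: [ν]_T + [r]_T + [P]_T − 2·[η]_T + [Γ]_T = (-1) + (0) + (-3) − 2·(1) + (-2) = -8
Net dimensions [M⁴ L⁹ T⁻⁸] ≠ [1] — not dimensionless.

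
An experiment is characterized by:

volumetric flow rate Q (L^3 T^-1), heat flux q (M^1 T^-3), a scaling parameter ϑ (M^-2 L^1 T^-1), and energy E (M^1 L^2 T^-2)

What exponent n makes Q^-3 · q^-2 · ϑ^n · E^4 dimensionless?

1

Balance the M exponent: (-2)·n from ϑ, plus −3·(0) − 2·(1) + 4·(1) = 2 from the rest, must sum to zero.
-2n + 2 = 0, so n = 1.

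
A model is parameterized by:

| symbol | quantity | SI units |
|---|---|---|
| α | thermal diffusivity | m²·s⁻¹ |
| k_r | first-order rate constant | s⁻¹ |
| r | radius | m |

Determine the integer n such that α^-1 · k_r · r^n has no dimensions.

Balance the L exponent: (1)·n from r, plus −(2) + (0) = -2 from the rest, must sum to zero.
n − 2 = 0, so n = 2.

2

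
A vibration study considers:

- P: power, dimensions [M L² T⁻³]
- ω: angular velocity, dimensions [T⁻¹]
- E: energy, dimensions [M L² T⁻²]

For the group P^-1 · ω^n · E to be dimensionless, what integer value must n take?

Balance the T exponent: (-1)·n from ω, plus −(-3) + (-2) = 1 from the rest, must sum to zero.
−n + 1 = 0, so n = 1.

1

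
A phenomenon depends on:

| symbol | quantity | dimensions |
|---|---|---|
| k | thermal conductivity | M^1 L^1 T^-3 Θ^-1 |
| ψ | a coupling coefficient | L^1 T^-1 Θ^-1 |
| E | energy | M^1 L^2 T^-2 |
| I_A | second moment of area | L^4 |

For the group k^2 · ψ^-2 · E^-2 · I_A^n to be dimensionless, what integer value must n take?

1

Balance the L exponent: (4)·n from I_A, plus 2·(1) − 2·(1) − 2·(2) = -4 from the rest, must sum to zero.
4n − 4 = 0, so n = 1.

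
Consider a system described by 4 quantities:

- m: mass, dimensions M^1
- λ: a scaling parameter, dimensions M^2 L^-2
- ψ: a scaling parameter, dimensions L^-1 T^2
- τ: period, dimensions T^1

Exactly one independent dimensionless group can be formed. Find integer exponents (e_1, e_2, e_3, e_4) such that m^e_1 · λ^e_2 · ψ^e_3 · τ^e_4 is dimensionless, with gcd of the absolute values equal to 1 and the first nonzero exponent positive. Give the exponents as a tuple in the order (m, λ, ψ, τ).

M: e_1·(1) + e_2·(2) + e_3·(0) + e_4·(0) = 0
L: e_1·(0) + e_2·(-2) + e_3·(-1) + e_4·(0) = 0
T: e_1·(0) + e_2·(0) + e_3·(2) + e_4·(1) = 0
Solving this homogeneous linear system for the smallest-integer solution (first nonzero entry positive) gives (2, -1, 2, -4).

(2, -1, 2, -4)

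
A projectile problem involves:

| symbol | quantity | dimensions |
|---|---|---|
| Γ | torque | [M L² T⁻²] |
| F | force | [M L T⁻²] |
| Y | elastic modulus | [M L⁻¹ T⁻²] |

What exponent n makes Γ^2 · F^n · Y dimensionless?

Balance the M exponent: (1)·n from F, plus 2·(1) + (1) = 3 from the rest, must sum to zero.
n + 3 = 0, so n = -3.

-3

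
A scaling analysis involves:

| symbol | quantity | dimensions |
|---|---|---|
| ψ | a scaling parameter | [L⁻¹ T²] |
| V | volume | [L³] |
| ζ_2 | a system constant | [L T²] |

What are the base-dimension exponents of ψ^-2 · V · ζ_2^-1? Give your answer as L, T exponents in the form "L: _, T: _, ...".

Collect each base-dimension exponent across the product:
  L: −2·(-1) + (3) − (1) = 4
  T: −2·(2) + (0) − (2) = -6
So the dimensions are [L⁴ T⁻⁶].

L: 4, T: -6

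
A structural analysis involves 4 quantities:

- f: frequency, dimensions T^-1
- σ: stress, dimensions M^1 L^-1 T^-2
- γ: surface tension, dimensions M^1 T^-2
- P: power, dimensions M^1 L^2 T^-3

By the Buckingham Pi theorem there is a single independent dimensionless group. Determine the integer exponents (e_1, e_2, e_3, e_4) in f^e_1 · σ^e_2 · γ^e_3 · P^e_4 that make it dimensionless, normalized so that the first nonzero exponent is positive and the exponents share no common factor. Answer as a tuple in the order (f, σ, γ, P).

M: e_1·(0) + e_2·(1) + e_3·(1) + e_4·(1) = 0
L: e_1·(0) + e_2·(-1) + e_3·(0) + e_4·(2) = 0
T: e_1·(-1) + e_2·(-2) + e_3·(-2) + e_4·(-3) = 0
Solving this homogeneous linear system for the smallest-integer solution (first nonzero entry positive) gives (1, -2, 3, -1).

(1, -2, 3, -1)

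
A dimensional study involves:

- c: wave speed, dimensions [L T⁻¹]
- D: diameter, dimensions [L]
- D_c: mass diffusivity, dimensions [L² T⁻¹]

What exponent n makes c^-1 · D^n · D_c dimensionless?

-1

Balance the L exponent: (1)·n from D, plus −(1) + (2) = 1 from the rest, must sum to zero.
n + 1 = 0, so n = -1.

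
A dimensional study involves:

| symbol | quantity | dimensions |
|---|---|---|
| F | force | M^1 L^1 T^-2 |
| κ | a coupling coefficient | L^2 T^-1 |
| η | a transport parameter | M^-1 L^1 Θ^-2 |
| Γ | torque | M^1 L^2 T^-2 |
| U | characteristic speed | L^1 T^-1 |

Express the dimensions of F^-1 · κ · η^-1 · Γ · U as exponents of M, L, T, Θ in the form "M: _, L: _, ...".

M: 1, L: 3, T: -2, Θ: 2

Collect each base-dimension exponent across the product:
  M: −(1) + (0) − (-1) + (1) + (0) = 1
  L: −(1) + (2) − (1) + (2) + (1) = 3
  T: −(-2) + (-1) − (0) + (-2) + (-1) = -2
  Θ: −(0) + (0) − (-2) + (0) + (0) = 2
So the dimensions are [M L³ T⁻² Θ²].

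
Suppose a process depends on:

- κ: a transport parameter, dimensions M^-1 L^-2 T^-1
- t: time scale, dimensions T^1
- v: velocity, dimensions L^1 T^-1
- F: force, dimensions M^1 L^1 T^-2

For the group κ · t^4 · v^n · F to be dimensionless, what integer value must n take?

1

Balance the L exponent: (1)·n from v, plus (-2) + 4·(0) + (1) = -1 from the rest, must sum to zero.
n − 1 = 0, so n = 1.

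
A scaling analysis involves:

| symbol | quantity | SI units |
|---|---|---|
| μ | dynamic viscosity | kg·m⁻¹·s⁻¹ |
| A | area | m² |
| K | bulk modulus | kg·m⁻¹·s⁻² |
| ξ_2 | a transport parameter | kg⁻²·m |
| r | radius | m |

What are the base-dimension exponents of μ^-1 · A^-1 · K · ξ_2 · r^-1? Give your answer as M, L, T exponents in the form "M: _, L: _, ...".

Collect each base-dimension exponent across the product:
  M: −(1) − (0) + (1) + (-2) − (0) = -2
  L: −(-1) − (2) + (-1) + (1) − (1) = -2
  T: −(-1) − (0) + (-2) + (0) − (0) = -1
So the dimensions are [M⁻² L⁻² T⁻¹].

M: -2, L: -2, T: -1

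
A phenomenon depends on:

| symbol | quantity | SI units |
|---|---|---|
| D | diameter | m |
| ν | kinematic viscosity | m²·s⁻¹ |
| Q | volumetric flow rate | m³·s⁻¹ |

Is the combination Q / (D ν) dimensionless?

yes

Sum the exponent of each base dimension across the product:
  L: −[D]_L − [ν]_L + [Q]_L = −(1) − (2) + (3) = 0
  T: −[D]_T − [ν]_T + [Q]_T = −(0) − (-1) + (-1) = 0
All base exponents vanish — dimensionless.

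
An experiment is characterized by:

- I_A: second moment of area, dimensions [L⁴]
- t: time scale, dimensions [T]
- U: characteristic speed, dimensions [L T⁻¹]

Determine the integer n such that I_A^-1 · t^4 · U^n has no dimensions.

Balance the L exponent: (1)·n from U, plus −(4) + 4·(0) = -4 from the rest, must sum to zero.
n − 4 = 0, so n = 4.

4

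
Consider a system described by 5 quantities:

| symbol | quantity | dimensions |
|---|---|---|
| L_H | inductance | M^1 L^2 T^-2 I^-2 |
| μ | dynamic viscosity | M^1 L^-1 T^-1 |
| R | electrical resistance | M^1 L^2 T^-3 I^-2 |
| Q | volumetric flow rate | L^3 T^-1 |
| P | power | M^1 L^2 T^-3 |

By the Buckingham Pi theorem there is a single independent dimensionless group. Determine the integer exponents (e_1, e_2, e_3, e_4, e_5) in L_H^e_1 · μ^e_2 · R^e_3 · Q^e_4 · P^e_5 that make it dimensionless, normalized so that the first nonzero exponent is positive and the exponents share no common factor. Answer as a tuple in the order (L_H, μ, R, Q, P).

M: e_1·(1) + e_2·(1) + e_3·(1) + e_4·(0) + e_5·(1) = 0
L: e_1·(2) + e_2·(-1) + e_3·(2) + e_4·(3) + e_5·(2) = 0
T: e_1·(-2) + e_2·(-1) + e_3·(-3) + e_4·(-1) + e_5·(-3) = 0
I: e_1·(-2) + e_2·(0) + e_3·(-2) + e_4·(0) + e_5·(0) = 0
Solving this homogeneous linear system for the smallest-integer solution (first nonzero entry positive) gives (1, -1, -1, -1, 1).

(1, -1, -1, -1, 1)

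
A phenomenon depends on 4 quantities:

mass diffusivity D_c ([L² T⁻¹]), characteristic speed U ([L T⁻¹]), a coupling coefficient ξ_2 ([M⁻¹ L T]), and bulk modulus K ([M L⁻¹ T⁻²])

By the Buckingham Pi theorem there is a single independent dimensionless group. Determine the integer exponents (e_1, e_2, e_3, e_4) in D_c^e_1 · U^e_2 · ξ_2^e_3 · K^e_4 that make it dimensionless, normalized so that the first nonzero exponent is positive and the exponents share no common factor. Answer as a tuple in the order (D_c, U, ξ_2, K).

M: e_1·(0) + e_2·(0) + e_3·(-1) + e_4·(1) = 0
L: e_1·(2) + e_2·(1) + e_3·(1) + e_4·(-1) = 0
T: e_1·(-1) + e_2·(-1) + e_3·(1) + e_4·(-2) = 0
Solving this homogeneous linear system for the smallest-integer solution (first nonzero entry positive) gives (1, -2, 1, 1).

(1, -2, 1, 1)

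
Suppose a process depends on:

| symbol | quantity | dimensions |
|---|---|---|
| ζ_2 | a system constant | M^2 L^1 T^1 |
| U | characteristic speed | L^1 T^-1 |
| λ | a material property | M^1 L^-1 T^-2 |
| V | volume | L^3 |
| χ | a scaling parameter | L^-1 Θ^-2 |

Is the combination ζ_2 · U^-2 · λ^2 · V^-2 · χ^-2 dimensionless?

no

Sum the exponent of each base dimension across the product:
  M: [ζ_2]_M − 2·[U]_M + 2·[λ]_M − 2·[V]_M − 2·[χ]_M = (2) − 2·(0) + 2·(1) − 2·(0) − 2·(0) = 4
  L: [ζ_2]_L − 2·[U]_L + 2·[λ]_L − 2·[V]_L − 2·[χ]_L = (1) − 2·(1) + 2·(-1) − 2·(3) − 2·(-1) = -7
  T: [ζ_2]_T − 2·[U]_T + 2·[λ]_T − 2·[V]_T − 2·[χ]_T = (1) − 2·(-1) + 2·(-2) − 2·(0) − 2·(0) = -1
  Θ: [ζ_2]_Θ − 2·[U]_Θ + 2·[λ]_Θ − 2·[V]_Θ − 2·[χ]_Θ = (0) − 2·(0) + 2·(0) − 2·(0) − 2·(-2) = 4
Net dimensions [M⁴ L⁻⁷ T⁻¹ Θ⁴] ≠ [1] — not dimensionless.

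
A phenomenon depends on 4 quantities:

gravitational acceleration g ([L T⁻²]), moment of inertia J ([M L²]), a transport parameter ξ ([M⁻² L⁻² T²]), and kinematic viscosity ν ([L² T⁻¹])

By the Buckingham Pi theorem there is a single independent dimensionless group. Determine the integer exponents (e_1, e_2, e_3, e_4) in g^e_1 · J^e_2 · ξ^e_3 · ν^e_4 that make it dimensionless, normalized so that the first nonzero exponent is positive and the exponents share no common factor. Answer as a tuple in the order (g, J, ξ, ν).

M: e_1·(0) + e_2·(1) + e_3·(-2) + e_4·(0) = 0
L: e_1·(1) + e_2·(2) + e_3·(-2) + e_4·(2) = 0
T: e_1·(-2) + e_2·(0) + e_3·(2) + e_4·(-1) = 0
Solving this homogeneous linear system for the smallest-integer solution (first nonzero entry positive) gives (2, 2, 1, -2).

(2, 2, 1, -2)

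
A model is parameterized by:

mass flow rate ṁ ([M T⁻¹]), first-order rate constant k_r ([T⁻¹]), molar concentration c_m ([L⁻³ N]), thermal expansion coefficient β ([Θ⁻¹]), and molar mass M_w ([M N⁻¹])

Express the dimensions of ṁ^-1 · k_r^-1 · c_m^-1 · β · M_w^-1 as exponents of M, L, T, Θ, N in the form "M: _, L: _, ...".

Collect each base-dimension exponent across the product:
  M: −(1) − (0) − (0) + (0) − (1) = -2
  L: −(0) − (0) − (-3) + (0) − (0) = 3
  T: −(-1) − (-1) − (0) + (0) − (0) = 2
  Θ: −(0) − (0) − (0) + (-1) − (0) = -1
  N: −(0) − (0) − (1) + (0) − (-1) = 0
So the dimensions are [M⁻² L³ T² Θ⁻¹].

M: -2, L: 3, T: 2, Θ: -1, N: 0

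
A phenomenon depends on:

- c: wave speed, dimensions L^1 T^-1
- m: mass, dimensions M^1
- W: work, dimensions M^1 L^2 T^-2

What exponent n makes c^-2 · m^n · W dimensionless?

-1

Balance the M exponent: (1)·n from m, plus −2·(0) + (1) = 1 from the rest, must sum to zero.
n + 1 = 0, so n = -1.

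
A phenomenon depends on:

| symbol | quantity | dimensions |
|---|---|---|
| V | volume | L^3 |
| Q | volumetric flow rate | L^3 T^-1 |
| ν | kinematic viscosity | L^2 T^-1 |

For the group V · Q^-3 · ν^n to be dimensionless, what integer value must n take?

3

Balance the L exponent: (2)·n from ν, plus (3) − 3·(3) = -6 from the rest, must sum to zero.
2n − 6 = 0, so n = 3.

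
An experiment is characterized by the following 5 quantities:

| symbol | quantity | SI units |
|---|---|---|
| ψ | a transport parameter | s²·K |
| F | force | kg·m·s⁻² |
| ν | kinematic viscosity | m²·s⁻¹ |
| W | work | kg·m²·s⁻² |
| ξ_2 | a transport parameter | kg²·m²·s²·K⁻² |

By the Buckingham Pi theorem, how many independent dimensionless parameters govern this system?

There are 5 variables and 4 base dimensions (M, L, T, Θ).
The dimension matrix has rank 4.
Independent dimensionless groups: 5 − 4 = 1.

1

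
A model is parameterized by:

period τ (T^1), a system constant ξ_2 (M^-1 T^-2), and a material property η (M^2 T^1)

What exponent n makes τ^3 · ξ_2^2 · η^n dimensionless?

1

Balance the M exponent: (2)·n from η, plus 3·(0) + 2·(-1) = -2 from the rest, must sum to zero.
2n − 2 = 0, so n = 1.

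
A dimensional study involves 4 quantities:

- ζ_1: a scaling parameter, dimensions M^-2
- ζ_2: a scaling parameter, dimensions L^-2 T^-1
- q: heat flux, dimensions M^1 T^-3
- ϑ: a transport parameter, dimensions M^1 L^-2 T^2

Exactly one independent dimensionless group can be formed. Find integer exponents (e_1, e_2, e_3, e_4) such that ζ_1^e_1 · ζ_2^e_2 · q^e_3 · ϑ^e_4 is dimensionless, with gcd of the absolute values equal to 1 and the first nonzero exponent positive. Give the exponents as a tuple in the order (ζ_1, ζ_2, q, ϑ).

(1, -1, 1, 1)

M: e_1·(-2) + e_2·(0) + e_3·(1) + e_4·(1) = 0
L: e_1·(0) + e_2·(-2) + e_3·(0) + e_4·(-2) = 0
T: e_1·(0) + e_2·(-1) + e_3·(-3) + e_4·(2) = 0
Solving this homogeneous linear system for the smallest-integer solution (first nonzero entry positive) gives (1, -1, 1, 1).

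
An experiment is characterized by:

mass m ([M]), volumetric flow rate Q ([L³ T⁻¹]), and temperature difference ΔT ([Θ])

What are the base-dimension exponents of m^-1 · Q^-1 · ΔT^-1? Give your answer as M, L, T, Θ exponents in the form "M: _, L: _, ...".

M: -1, L: -3, T: 1, Θ: -1

Collect each base-dimension exponent across the product:
  M: −(1) − (0) − (0) = -1
  L: −(0) − (3) − (0) = -3
  T: −(0) − (-1) − (0) = 1
  Θ: −(0) − (0) − (1) = -1
So the dimensions are [M⁻¹ L⁻³ T Θ⁻¹].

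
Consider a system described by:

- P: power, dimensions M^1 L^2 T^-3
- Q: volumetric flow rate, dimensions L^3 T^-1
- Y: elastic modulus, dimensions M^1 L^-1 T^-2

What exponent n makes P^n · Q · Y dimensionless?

Balance the M exponent: (1)·n from P, plus (0) + (1) = 1 from the rest, must sum to zero.
n + 1 = 0, so n = -1.

-1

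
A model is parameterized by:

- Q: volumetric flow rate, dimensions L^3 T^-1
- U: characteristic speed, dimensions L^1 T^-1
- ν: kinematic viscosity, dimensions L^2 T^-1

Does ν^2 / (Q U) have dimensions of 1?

Sum the exponent of each base dimension across the product:
  L: −[Q]_L − [U]_L + 2·[ν]_L = −(3) − (1) + 2·(2) = 0
  T: −[Q]_T − [U]_T + 2·[ν]_T = −(-1) − (-1) + 2·(-1) = 0
All base exponents vanish — dimensionless.

yes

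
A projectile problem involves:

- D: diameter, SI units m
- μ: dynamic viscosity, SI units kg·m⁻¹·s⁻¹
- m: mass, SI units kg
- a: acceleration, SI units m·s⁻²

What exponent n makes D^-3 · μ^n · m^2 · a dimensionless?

-2

Balance the M exponent: (1)·n from μ, plus −3·(0) + 2·(1) + (0) = 2 from the rest, must sum to zero.
n + 2 = 0, so n = -2.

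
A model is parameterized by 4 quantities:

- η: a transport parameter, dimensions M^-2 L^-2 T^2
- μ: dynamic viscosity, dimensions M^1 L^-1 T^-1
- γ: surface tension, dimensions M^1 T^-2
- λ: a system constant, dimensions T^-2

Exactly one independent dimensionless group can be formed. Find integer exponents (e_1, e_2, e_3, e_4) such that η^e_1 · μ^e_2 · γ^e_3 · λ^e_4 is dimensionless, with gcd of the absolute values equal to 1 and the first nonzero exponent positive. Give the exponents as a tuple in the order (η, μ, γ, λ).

(1, -2, 4, -2)

M: e_1·(-2) + e_2·(1) + e_3·(1) + e_4·(0) = 0
L: e_1·(-2) + e_2·(-1) + e_3·(0) + e_4·(0) = 0
T: e_1·(2) + e_2·(-1) + e_3·(-2) + e_4·(-2) = 0
Solving this homogeneous linear system for the smallest-integer solution (first nonzero entry positive) gives (1, -2, 4, -2).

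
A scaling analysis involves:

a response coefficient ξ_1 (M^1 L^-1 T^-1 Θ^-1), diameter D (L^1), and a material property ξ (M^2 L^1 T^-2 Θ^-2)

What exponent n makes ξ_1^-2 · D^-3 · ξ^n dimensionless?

Balance the M exponent: (2)·n from ξ, plus −2·(1) − 3·(0) = -2 from the rest, must sum to zero.
2n − 2 = 0, so n = 1.

1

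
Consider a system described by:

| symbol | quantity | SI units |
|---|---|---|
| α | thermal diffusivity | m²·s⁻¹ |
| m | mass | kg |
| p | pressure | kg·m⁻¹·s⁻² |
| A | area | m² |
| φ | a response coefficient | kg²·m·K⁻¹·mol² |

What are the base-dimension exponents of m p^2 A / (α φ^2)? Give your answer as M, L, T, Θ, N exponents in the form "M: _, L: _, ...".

M: -1, L: -4, T: -3, Θ: 2, N: -4

Collect each base-dimension exponent across the product:
  M: −(0) + (1) + 2·(1) + (0) − 2·(2) = -1
  L: −(2) + (0) + 2·(-1) + (2) − 2·(1) = -4
  T: −(-1) + (0) + 2·(-2) + (0) − 2·(0) = -3
  Θ: −(0) + (0) + 2·(0) + (0) − 2·(-1) = 2
  N: −(0) + (0) + 2·(0) + (0) − 2·(2) = -4
So the dimensions are [M⁻¹ L⁻⁴ T⁻³ Θ² N⁻⁴].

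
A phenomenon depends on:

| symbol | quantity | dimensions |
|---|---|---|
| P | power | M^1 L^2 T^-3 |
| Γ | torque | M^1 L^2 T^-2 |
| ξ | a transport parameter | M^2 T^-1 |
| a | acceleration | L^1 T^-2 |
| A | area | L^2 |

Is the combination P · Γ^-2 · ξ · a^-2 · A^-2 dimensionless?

no

Sum the exponent of each base dimension across the product:
  M: [P]_M − 2·[Γ]_M + [ξ]_M − 2·[a]_M − 2·[A]_M = (1) − 2·(1) + (2) − 2·(0) − 2·(0) = 1
  L: [P]_L − 2·[Γ]_L + [ξ]_L − 2·[a]_L − 2·[A]_L = (2) − 2·(2) + (0) − 2·(1) − 2·(2) = -8
  T: [P]_T − 2·[Γ]_T + [ξ]_T − 2·[a]_T − 2·[A]_T = (-3) − 2·(-2) + (-1) − 2·(-2) − 2·(0) = 4
Net dimensions [M L⁻⁸ T⁴] ≠ [1] — not dimensionless.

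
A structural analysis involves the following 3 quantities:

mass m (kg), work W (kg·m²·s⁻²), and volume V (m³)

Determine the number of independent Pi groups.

0

There are 3 variables and 3 base dimensions (M, L, T).
The dimension matrix has rank 3.
Independent dimensionless groups: 3 − 3 = 0.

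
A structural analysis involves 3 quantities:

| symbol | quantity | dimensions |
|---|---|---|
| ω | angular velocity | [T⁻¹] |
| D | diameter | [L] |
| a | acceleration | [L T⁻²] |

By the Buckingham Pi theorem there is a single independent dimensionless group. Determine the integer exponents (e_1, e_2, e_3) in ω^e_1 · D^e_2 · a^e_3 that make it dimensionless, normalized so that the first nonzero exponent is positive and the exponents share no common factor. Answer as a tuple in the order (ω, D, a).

(2, 1, -1)

L: e_1·(0) + e_2·(1) + e_3·(1) = 0
T: e_1·(-1) + e_2·(0) + e_3·(-2) = 0
Solving this homogeneous linear system for the smallest-integer solution (first nonzero entry positive) gives (2, 1, -1).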